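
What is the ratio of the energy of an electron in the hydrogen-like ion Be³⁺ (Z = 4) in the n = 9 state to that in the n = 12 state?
1.778

Using E_n = -13.6057 Z² / n² eV with Z = 4:

E_9 = -13.6057 × 4² / 9² = -217.6912 / 81 = -2.687545679 eV
E_12 = -13.6057 × 4² / 12² = -217.6912 / 144 = -1.511744444 eV

The ratio is:
E_9/E_12 = (-2.687545679) / (-1.511744444)
E_9/E_12 = (-217.6912/81) / (-217.6912/144)
E_9/E_12 = 144/81
E_9/E_12 = 1.778
(Note: the Z² factors cancel in the ratio.)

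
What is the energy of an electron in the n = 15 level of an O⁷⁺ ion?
-3.87007 eV

For hydrogen-like ions, the energy levels scale with Z²:
E_n = -13.6057 Z² / n² eV

For O⁷⁺ (Z = 8) at n = 15:
E_15 = -13.6057 × 8² / 15²
E_15 = -13.6057 × 64 / 225
E_15 = -870.7648 / 225
E_15 = -3.87007 eV

The energy is 64 times more negative than hydrogen at the same n due to the stronger nuclear charge.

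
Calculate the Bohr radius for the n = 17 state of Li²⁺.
5.0977 nm (or 50.9774 Å)

The Bohr radius formula is:
r_n = n² a₀ / Z

where a₀ = 0.0529177 nm is the Bohr radius.

For Li²⁺ (Z = 3) at n = 17:
r_17 = 17² × 0.0529177 nm / 3
r_17 = 289 × 0.0529177 nm / 3
r_17 = 15.29322 nm / 3
r_17 = 5.0977 nm

The electron orbits at approximately 5.0977 nm from the nucleus.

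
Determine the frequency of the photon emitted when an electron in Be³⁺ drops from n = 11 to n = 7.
6.39e+14 Hz

First, find the transition energy:
E_11 = -13.6057 × 4² / 11² = -1.799101 eV
E_7 = -13.6057 × 4² / 7² = -4.442678 eV
|ΔE| = |E_7 - E_11| = 2.643577 eV

Convert to Joules: E = 2.643577 eV × (1.602177 × 10⁻¹⁹ J/eV) = 4.2355e-19 J

Using E = hf:
f = E/h = 4.2355e-19 J / (6.62607 × 10⁻³⁴ J·s)
f = 6.39e+14 Hz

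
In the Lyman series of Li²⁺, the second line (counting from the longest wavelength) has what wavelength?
11.39081 nm

The lines of a series are numbered from the longest wavelength (smallest ΔE) outward; the second line is the transition from n = n_f + 2 to n_f.
The Lyman series has all transitions ending at n_f = 1.

For Li²⁺ (Z = 3), the second line (β-line) is the jump from n = 3 to n = 1:
E_3 = -13.6057 × 3² / 3² = -13.6057000 eV
E_1 = -13.6057 × 3² / 1² = -122.4513000 eV
ΔE = E_3 - E_1 = 108.8456000 eV

λ = hc/E = 1239.84 eV·nm / 108.8456000 eV
λ = 11.39081 nm

This is the β-line of the Lyman series in Li²⁺.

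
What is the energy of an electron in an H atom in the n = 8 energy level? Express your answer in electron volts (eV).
-0.2126 eV

The energy levels of a hydrogen-like atom are given by:
E_n = -13.6057 eV / n²

For n = 8:
E_8 = -13.6057 eV / 8²
E_8 = -13.6057 eV / 64
E_8 = -0.2126 eV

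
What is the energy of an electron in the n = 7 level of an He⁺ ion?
-1.110669 eV

For hydrogen-like ions, the energy levels scale with Z²:
E_n = -13.6057 Z² / n² eV

For He⁺ (Z = 2) at n = 7:
E_7 = -13.6057 × 2² / 7²
E_7 = -13.6057 × 4 / 49
E_7 = -54.4228 / 49
E_7 = -1.110669 eV

The energy is 4 times more negative than hydrogen at the same n due to the stronger nuclear charge.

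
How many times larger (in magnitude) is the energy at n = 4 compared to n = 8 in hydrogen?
4.000

Using E_n = -13.6057 Z² / n² eV with Z = 1:

E_4 = -13.6057 / 4² = -13.6057 / 16 = -0.850356250 eV
E_8 = -13.6057 / 8² = -13.6057 / 64 = -0.212589063 eV

The ratio is:
E_4/E_8 = (-0.850356250) / (-0.212589063)
E_4/E_8 = (-13.6057/16) / (-13.6057/64)
E_4/E_8 = 64/16
E_4/E_8 = 4.000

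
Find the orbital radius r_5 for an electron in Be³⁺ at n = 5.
0.33074 nm (or 3.30736 Å)

The Bohr radius formula is:
r_n = n² a₀ / Z

where a₀ = 0.05291772 nm is the Bohr radius.

For Be³⁺ (Z = 4) at n = 5:
r_5 = 5² × 0.05291772 nm / 4
r_5 = 25 × 0.05291772 nm / 4
r_5 = 1.322943 nm / 4
r_5 = 0.33074 nm

The electron orbits at approximately 0.33074 nm from the nucleus.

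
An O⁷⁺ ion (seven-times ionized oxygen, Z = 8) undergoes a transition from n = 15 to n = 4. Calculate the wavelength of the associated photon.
24.52568 nm

First, find the transition energy using E_n = -13.6057 Z² / n² eV:
E_15 = -13.6057 × 8² / 15² = -3.8700658 eV
E_4 = -13.6057 × 8² / 4² = -54.4228000 eV

Photon energy: |ΔE| = |E_4 - E_15| = 50.5527342 eV

Convert to wavelength using E = hc/λ with hc = 1239.84 eV·nm:
λ = hc/E = 1239.84 eV·nm / 50.5527342 eV
λ = 24.52568 nm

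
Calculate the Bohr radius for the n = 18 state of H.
17.145342 nm (or 171.453416 Å)

The Bohr radius formula is:
r_n = n² a₀ / Z

where a₀ = 0.052917721 nm is the Bohr radius.

For H (Z = 1) at n = 18:
r_18 = 18² × 0.052917721 nm / 1
r_18 = 324 × 0.052917721 nm / 1
r_18 = 17.1453416 nm / 1
r_18 = 17.145342 nm

The electron orbits at approximately 17.145342 nm from the nucleus.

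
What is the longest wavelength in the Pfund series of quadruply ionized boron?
298.23 nm

The longest wavelength corresponds to the smallest energy transition in the series.
The Pfund series has all transitions ending at n_f = 5.

For B⁴⁺ (Z = 5), the first line (α-line) is the jump from n = 6 to n = 5:
E_6 = -13.6057 × 5² / 6² = -9.448403 eV
E_5 = -13.6057 × 5² / 5² = -13.605700 eV
ΔE = E_6 - E_5 = 4.157297 eV

λ = hc/E = 1239.84 eV·nm / 4.157297 eV
λ = 298.23 nm

This is the α-line of the Pfund series in B⁴⁺.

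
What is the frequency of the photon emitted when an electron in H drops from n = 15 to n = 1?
3.2752e+15 Hz

First, find the transition energy:
E_15 = -13.6057 / 15² = -0.060470 eV
E_1 = -13.6057 / 1² = -13.605700 eV
|ΔE| = |E_1 - E_15| = 13.545230 eV

Convert to Joules: E = 13.545230 eV × (1.602177 × 10⁻¹⁹ J/eV) = 2.170186e-18 J

Using E = hf:
f = E/h = 2.170186e-18 J / (6.62607 × 10⁻³⁴ J·s)
f = 3.2752e+15 Hz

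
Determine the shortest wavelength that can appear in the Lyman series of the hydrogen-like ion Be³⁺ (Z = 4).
5.69541 nm

The series limit corresponds to the transition from n = ∞ to n = 1.
This is the highest energy (shortest wavelength) transition in the Lyman series.

E_∞ = 0 eV
E_1 = -13.6057 × 4² / 1² = -217.6912000 eV

Energy at series limit:
ΔE = E_∞ - E_1 = 0 - (-217.6912000) = 217.6912000 eV
λ = hc/E = 1239.84 eV·nm / 217.6912000 eV = 5.69541 nm

This energy equals the ionization energy from the n = 1 state of Be³⁺.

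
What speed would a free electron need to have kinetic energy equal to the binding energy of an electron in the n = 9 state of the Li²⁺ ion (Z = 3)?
7.292e+05 m/s (or 0.24325% of c)

The binding energy at n = 9 for Li²⁺ is:
E_9 = -13.6057 × 3²/9² = -1.5117444 eV
|E_9| = 1.5117444 eV

Convert to Joules:
KE = 1.5117444 eV × (1.602177 × 10⁻¹⁹ J/eV) = 2.42208e-19 J

Using KE = ½mv²:
v = √(2·KE/m_e)
v = √(2 × 2.42208e-19 J / 9.10938 × 10⁻³¹ kg)
v = 7.292e+05 m/s

This is approximately 0.24325% the speed of light.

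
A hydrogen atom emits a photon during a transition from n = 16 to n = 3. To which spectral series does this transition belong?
Paschen series

The spectral series in hydrogen are named based on the final (lower) energy level:
- Lyman series: n_final = 1 (ultraviolet)
- Balmer series: n_final = 2 (visible/near-UV)
- Paschen series: n_final = 3 (infrared)
- Brackett series: n_final = 4 (infrared)
- Pfund series: n_final = 5 (far infrared)

Since this transition ends at n = 3, it belongs to the Paschen series.

For reference, this 16 → 3 line has photon energy
ΔE = 13.6057 eV × (1/3² - 1/16²) = 1.458597 eV,
corresponding to wavelength λ = hc/ΔE = 1239.84 eV·nm / 1.458597 eV = 850.02 nm in the infrared region.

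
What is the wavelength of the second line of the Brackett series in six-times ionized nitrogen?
53.56007 nm

The lines of a series are numbered from the longest wavelength (smallest ΔE) outward; the second line is the transition from n = n_f + 2 to n_f.
The Brackett series has all transitions ending at n_f = 4.

For N⁶⁺ (Z = 7), the second line (β-line) is the jump from n = 6 to n = 4:
E_6 = -13.6057 × 7² / 6² = -18.5188694 eV
E_4 = -13.6057 × 7² / 4² = -41.6674563 eV
ΔE = E_6 - E_4 = 23.1485869 eV

λ = hc/E = 1239.84 eV·nm / 23.1485869 eV
λ = 53.56007 nm

This is the β-line of the Brackett series in N⁶⁺.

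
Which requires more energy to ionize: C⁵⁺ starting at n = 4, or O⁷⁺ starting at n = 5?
O⁷⁺ at n = 5 (E = -34.830592 eV)

Using E_n = -13.6057 Z² / n² eV:

C⁵⁺ (Z = 6) at n = 4:
E = -13.6057 × 6² / 4² = -13.6057 × 36 / 16 = -30.612825000 eV

O⁷⁺ (Z = 8) at n = 5:
E = -13.6057 × 8² / 5² = -13.6057 × 64 / 25 = -34.830592000 eV

Since -34.830592000 eV < -30.612825000 eV,
O⁷⁺ at n = 5 is more tightly bound (requires more energy to ionize).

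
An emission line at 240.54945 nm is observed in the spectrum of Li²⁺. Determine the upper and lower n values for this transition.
n = 7 → n = 4

First, find the photon energy from the wavelength (hc = 1239.84 eV·nm):
E = hc/λ = 1239.84 eV·nm / 240.54945 nm = 5.1542001 eV

The energy levels of Li²⁺ satisfy E_n = -13.6057 × 3² / n² eV, so an emission n_i → n_f releases
ΔE = 13.6057 × 3² × (1/n_f² − 1/n_i²) eV.

Setting ΔE equal to the photon energy:
1/n_f² − 1/n_i² = 5.1542001 / (13.6057 × 3²) = 0.042091837

Since 1/n_i² must be positive, we need 1/n_f² > 0.042091837, i.e. n_f ≤ 4. For each allowed n_f, solve n_i = (1/n_f² − 0.042091837)^(−1/2) and check whether it is a whole number:
  n_f = 1: 1/n_i² = 1.000000000 − 0.042091837 = 0.957908163 → n_i = 1.022  (not an integer) ✗
  n_f = 2: 1/n_i² = 0.250000000 − 0.042091837 = 0.207908163 → n_i = 2.193  (not an integer) ✗
  n_f = 3: 1/n_i² = 0.111111111 − 0.042091837 = 0.069019274 → n_i = 3.806  (not an integer) ✗
  n_f = 4: 1/n_i² = 0.062500000 − 0.042091837 = 0.020408163 → n_i = 7.000  → integer, n_i = 7 ✓

Only n_f = 4 gives an integer upper level, n_i = 7.

The transition is from n = 7 to n = 4 (emission).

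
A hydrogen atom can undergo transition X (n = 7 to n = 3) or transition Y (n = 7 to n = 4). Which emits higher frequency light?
7 → 3

Calculate the energy for each transition:

Transition 7 → 3:
ΔE₁ = |E_3 - E_7| = |-13.6057/3² - (-13.6057/7²)|
ΔE₁ = |-1.511744444444 - (-0.277667346939)| = 1.234077098 eV

Transition 7 → 4:
ΔE₂ = |E_4 - E_7| = |-13.6057/4² - (-13.6057/7²)|
ΔE₂ = |-0.850356250000 - (-0.277667346939)| = 0.572688903 eV

Since 1.234077098 eV > 0.572688903 eV, the transition 7 → 3 emits the more energetic photon.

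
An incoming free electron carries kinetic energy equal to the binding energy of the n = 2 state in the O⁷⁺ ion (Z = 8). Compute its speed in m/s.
8.75077e+06 m/s (or 2.919% of c)

The binding energy at n = 2 for O⁷⁺ is:
E_2 = -13.6057 × 8²/2² = -217.691200 eV
|E_2| = 217.691200 eV

Convert to Joules:
KE = 217.691200 eV × (1.602177 × 10⁻¹⁹ J/eV) = 3.4877983e-17 J

Using KE = ½mv²:
v = √(2·KE/m_e)
v = √(2 × 3.4877983e-17 J / 9.10938 × 10⁻³¹ kg)
v = 8.75077e+06 m/s

This is approximately 2.919% the speed of light.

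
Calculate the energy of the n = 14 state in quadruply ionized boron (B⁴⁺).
-1.7354 eV

For hydrogen-like ions, the energy levels scale with Z²:
E_n = -13.6057 Z² / n² eV

For B⁴⁺ (Z = 5) at n = 14:
E_14 = -13.6057 × 5² / 14²
E_14 = -13.6057 × 25 / 196
E_14 = -340.1425 / 196
E_14 = -1.7354 eV

The energy is 25 times more negative than hydrogen at the same n due to the stronger nuclear charge.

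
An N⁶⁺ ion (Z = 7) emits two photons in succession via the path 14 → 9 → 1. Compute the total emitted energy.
663.2779 eV

The energy levels of N⁶⁺ are E_n = -13.6057 × 7² / n² eV.

First transition (14 → 9):
ΔE₁ = |E_9 - E_14|
ΔE₁ = |-8.2306086420 - (-3.4014250000)| = 4.8291836 eV

Second transition (9 → 1):
ΔE₂ = |E_1 - E_9|
ΔE₂ = |-666.6793000000 - (-8.2306086420)| = 658.4486914 eV

Total energy released:
E_total = ΔE₁ + ΔE₂ = 4.8291836 + 658.4486914 = 663.2779 eV

Note: This equals the direct transition 14 → 1: 663.2779 eV ✓
Energy is conserved regardless of the path taken.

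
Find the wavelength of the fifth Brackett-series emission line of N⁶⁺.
37.080 nm

The lines of a series are numbered from the longest wavelength (smallest ΔE) outward; the fifth line is the transition from n = n_f + 5 to n_f.
The Brackett series has all transitions ending at n_f = 4.

For N⁶⁺ (Z = 7), the fifth line (ε-line) is the jump from n = 9 to n = 4:
E_9 = -13.6057 × 7² / 9² = -8.23061 eV
E_4 = -13.6057 × 7² / 4² = -41.66746 eV
ΔE = E_9 - E_4 = 33.43685 eV

λ = hc/E = 1239.84 eV·nm / 33.43685 eV
λ = 37.080 nm

This is the ε-line of the Brackett series in N⁶⁺.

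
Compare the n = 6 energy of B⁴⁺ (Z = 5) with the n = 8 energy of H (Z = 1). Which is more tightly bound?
B⁴⁺ at n = 6 (E = -9.45 eV)

Using E_n = -13.6057 Z² / n² eV:

B⁴⁺ (Z = 5) at n = 6:
E = -13.6057 × 5² / 6² = -13.6057 × 25 / 36 = -9.44840 eV

H (Z = 1) at n = 8:
E = -13.6057 × 1² / 8² = -13.6057 × 1 / 64 = -0.21259 eV

Since -9.44840 eV < -0.21259 eV,
B⁴⁺ at n = 6 is more tightly bound (requires more energy to ionize).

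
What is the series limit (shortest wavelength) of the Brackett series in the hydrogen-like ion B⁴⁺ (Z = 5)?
58.320968 nm

The series limit corresponds to the transition from n = ∞ to n = 4.
This is the highest energy (shortest wavelength) transition in the Brackett series.

E_∞ = 0 eV
E_4 = -13.6057 × 5² / 4² = -21.25890625 eV

Energy at series limit:
ΔE = E_∞ - E_4 = 0 - (-21.25890625) = 21.25890625 eV
λ = hc/E = 1239.84 eV·nm / 21.25890625 eV = 58.320968 nm

This energy equals the ionization energy from the n = 4 state of B⁴⁺.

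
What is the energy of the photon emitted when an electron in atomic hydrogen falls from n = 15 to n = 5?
0.483758 eV

The energy levels are E_n = -13.6057 eV / n².

Energy at n = 15: E_15 = -13.6057 / 15² = -0.060469778 eV
Energy at n = 5: E_5 = -13.6057 / 5² = -0.544228000 eV

For emission (electron falling to lower state), the photon energy is:
E_photon = E_15 - E_5 = |-0.060469778 - (-0.544228000)|
E_photon = 0.483758 eV

This energy is carried away by the emitted photon.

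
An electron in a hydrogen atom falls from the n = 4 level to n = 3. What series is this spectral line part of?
Paschen series

The spectral series in hydrogen are named based on the final (lower) energy level:
- Lyman series: n_final = 1 (ultraviolet)
- Balmer series: n_final = 2 (visible/near-UV)
- Paschen series: n_final = 3 (infrared)
- Brackett series: n_final = 4 (infrared)
- Pfund series: n_final = 5 (far infrared)

Since this transition ends at n = 3, it belongs to the Paschen series.

For reference, this 4 → 3 line has photon energy
ΔE = 13.6057 eV × (1/3² - 1/4²) = 0.66138819444 eV,
corresponding to wavelength λ = hc/ΔE = 1239.84 eV·nm / 0.66138819444 eV = 1874.60256 nm in the infrared region.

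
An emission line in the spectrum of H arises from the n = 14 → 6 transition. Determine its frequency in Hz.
7.4600e+13 Hz

First, find the transition energy:
E_14 = -13.6057 / 14² = -0.06941684 eV
E_6 = -13.6057 / 6² = -0.37793611 eV
|ΔE| = |E_6 - E_14| = 0.30851927 eV

Convert to Joules: E = 0.30851927 eV × (1.602177 × 10⁻¹⁹ J/eV) = 4.943025e-20 J

Using E = hf:
f = E/h = 4.943025e-20 J / (6.62607 × 10⁻³⁴ J·s)
f = 7.4600e+13 Hz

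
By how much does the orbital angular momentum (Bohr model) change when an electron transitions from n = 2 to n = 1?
1.05e-34 J·s (or 1ℏ)

In the Bohr model, L_n = nℏ where ℏ = 1.0546e-34 J·s.

L_2 = 2ℏ = 2.1092e-34 J·s
L_1 = 1ℏ = 1.0546e-34 J·s

ΔL = L_2 - L_1 = (2 - 1)ℏ = 1ℏ
ΔL = 1 × 1.0546e-34 J·s = 1.05e-34 J·s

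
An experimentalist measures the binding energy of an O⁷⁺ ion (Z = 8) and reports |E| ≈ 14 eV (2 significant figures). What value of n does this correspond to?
n = 8

The exact energy levels follow E_n = -13.6057 Z² / n² eV with Z = 8.

The measured value (-14 eV) is reported to only 2 significant figures, so we must test candidate n values and see which one matches to that precision.

Candidate energies:
  n = 6:  E = -13.6057 × 8² / 6² = -24.18791 eV
  n = 7:  E = -13.6057 × 8² / 7² = -17.77071 eV
  n = 8:  E = -13.6057 × 8² / 8² = -13.60570 eV  ← matches
  n = 9:  E = -13.6057 × 8² / 9² = -10.75018 eV
  n = 10:  E = -13.6057 × 8² / 10² = -8.70765 eV

Checking against the measurement of -14 eV (2 sig figs), only n = 8 agrees:
E_8 = -13.60570 eV, which rounds to -14 eV ✓

Therefore n = 8.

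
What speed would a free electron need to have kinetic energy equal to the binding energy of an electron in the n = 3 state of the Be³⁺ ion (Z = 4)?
2.917e+06 m/s (or 0.9730% of c)

The binding energy at n = 3 for Be³⁺ is:
E_3 = -13.6057 × 4²/3² = -24.187911 eV
|E_3| = 24.187911 eV

Convert to Joules:
KE = 24.187911 eV × (1.602177 × 10⁻¹⁹ J/eV) = 3.87533e-18 J

Using KE = ½mv²:
v = √(2·KE/m_e)
v = √(2 × 3.87533e-18 J / 9.10938 × 10⁻³¹ kg)
v = 2.917e+06 m/s

This is approximately 0.9730% the speed of light.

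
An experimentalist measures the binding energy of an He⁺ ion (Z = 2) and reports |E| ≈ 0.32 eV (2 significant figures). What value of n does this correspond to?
n = 13

The exact energy levels follow E_n = -13.6057 Z² / n² eV with Z = 2.

The measured value (-0.32 eV) is reported to only 2 significant figures, so we must test candidate n values and see which one matches to that precision.

Candidate energies:
  n = 11:  E = -13.6057 × 2² / 11² = -0.44978 eV
  n = 12:  E = -13.6057 × 2² / 12² = -0.37794 eV
  n = 13:  E = -13.6057 × 2² / 13² = -0.32203 eV  ← matches
  n = 14:  E = -13.6057 × 2² / 14² = -0.27767 eV
  n = 15:  E = -13.6057 × 2² / 15² = -0.24188 eV

Checking against the measurement of -0.32 eV (2 sig figs), only n = 13 agrees:
E_13 = -0.32203 eV, which rounds to -0.32 eV ✓

Therefore n = 13.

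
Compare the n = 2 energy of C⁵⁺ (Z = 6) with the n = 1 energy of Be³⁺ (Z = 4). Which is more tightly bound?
Be³⁺ at n = 1 (E = -217.691200 eV)

Using E_n = -13.6057 Z² / n² eV:

C⁵⁺ (Z = 6) at n = 2:
E = -13.6057 × 6² / 2² = -13.6057 × 36 / 4 = -122.451300000 eV

Be³⁺ (Z = 4) at n = 1:
E = -13.6057 × 4² / 1² = -13.6057 × 16 / 1 = -217.691200000 eV

Since -217.691200000 eV < -122.451300000 eV,
Be³⁺ at n = 1 is more tightly bound (requires more energy to ionize).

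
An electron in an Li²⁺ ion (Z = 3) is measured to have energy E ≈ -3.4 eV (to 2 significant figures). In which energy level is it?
n = 6

The exact energy levels follow E_n = -13.6057 Z² / n² eV with Z = 3.

The measured value (-3.4 eV) is reported to only 2 significant figures, so we must test candidate n values and see which one matches to that precision.

Candidate energies:
  n = 4:  E = -13.6057 × 3² / 4² = -7.65321 eV
  n = 5:  E = -13.6057 × 3² / 5² = -4.89805 eV
  n = 6:  E = -13.6057 × 3² / 6² = -3.40143 eV  ← matches
  n = 7:  E = -13.6057 × 3² / 7² = -2.49901 eV
  n = 8:  E = -13.6057 × 3² / 8² = -1.91330 eV

Checking against the measurement of -3.4 eV (2 sig figs), only n = 6 agrees:
E_6 = -3.40143 eV, which rounds to -3.4 eV ✓

Therefore n = 6.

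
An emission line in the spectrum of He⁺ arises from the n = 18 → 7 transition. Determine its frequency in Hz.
2.2794e+14 Hz

First, find the transition energy:
E_18 = -13.6057 × 2² / 18² = -0.16797160 eV
E_7 = -13.6057 × 2² / 7² = -1.11066939 eV
|ΔE| = |E_7 - E_18| = 0.94269779 eV

Convert to Joules: E = 0.94269779 eV × (1.602177 × 10⁻¹⁹ J/eV) = 1.510369e-19 J

Using E = hf:
f = E/h = 1.510369e-19 J / (6.62607 × 10⁻³⁴ J·s)
f = 2.2794e+14 Hz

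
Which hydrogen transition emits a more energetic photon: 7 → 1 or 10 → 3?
7 → 1

Calculate the energy for each transition:

Transition 7 → 1:
ΔE₁ = |E_1 - E_7| = |-13.6057/1² - (-13.6057/7²)|
ΔE₁ = |-13.60570000 - (-0.27766735)| = 13.32803 eV

Transition 10 → 3:
ΔE₂ = |E_3 - E_10| = |-13.6057/3² - (-13.6057/10²)|
ΔE₂ = |-1.51174444 - (-0.13605700)| = 1.37569 eV

Since 13.32803 eV > 1.37569 eV, the transition 7 → 1 emits the more energetic photon.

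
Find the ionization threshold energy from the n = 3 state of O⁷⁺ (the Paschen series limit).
96.75 eV

The series limit corresponds to the transition from n = ∞ to n = 3.
This is the highest energy (shortest wavelength) transition in the Paschen series.

E_∞ = 0 eV
E_3 = -13.6057 × 8² / 3² = -96.75 eV

Energy at series limit:
ΔE = E_∞ - E_3 = 0 - (-96.75) = 96.75 eV

This energy equals the ionization energy from the n = 3 state of O⁷⁺.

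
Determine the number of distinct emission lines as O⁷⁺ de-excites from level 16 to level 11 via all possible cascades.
15

The electron can occupy levels n = 11, 12, ..., 16 during de-excitation — that is m = 16 - 11 + 1 = 6 distinct levels.

The number of distinct spectral lines equals the number of ways to choose 2 of these m levels (each pair gives one possible emission transition):

Number of lines = m(m-1)/2 = 6×5/2 = 15

These correspond to all possible transitions between the 6 levels:
16 → 15, 16 → 14, 16 → 13, 16 → 12, 16 → 11, 15 → 14, 15 → 13, 15 → 12...

Each transition produces a photon with a unique energy (and thus wavelength). This count does not depend on Z.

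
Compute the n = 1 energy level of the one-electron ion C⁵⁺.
-489.81 eV

For hydrogen-like ions, the energy levels scale with Z²:
E_n = -13.6057 Z² / n² eV

For C⁵⁺ (Z = 6) at n = 1:
E_1 = -13.6057 × 6² / 1²
E_1 = -13.6057 × 36 / 1
E_1 = -489.8052 / 1
E_1 = -489.81 eV

The energy is 36 times more negative than hydrogen at the same n due to the stronger nuclear charge.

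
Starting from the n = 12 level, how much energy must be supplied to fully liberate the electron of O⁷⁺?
6.047 eV

The ionization energy is the energy needed to remove the electron completely (n → ∞).

For a hydrogen-like ion with Z = 8, E_n = -13.6057 Z² / n² eV.

At n = 12: E_12 = -13.6057 × 8² / 12² = -6.046978 eV
At n = ∞: E_∞ = 0 eV

Ionization energy = E_∞ - E_12 = 0 - (-6.046978) = 6.046978 eV
Ionization energy ≈ 6.047 eV

This is also called the binding energy of the electron in state n = 12.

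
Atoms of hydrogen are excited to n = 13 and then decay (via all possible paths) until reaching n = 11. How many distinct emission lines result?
3

The electron can occupy levels n = 11, 12, ..., 13 during de-excitation — that is m = 13 - 11 + 1 = 3 distinct levels.

The number of distinct spectral lines equals the number of ways to choose 2 of these m levels (each pair gives one possible emission transition):

Number of lines = m(m-1)/2 = 3×2/2 = 3

These correspond to all possible transitions between the 3 levels:
13 → 12, 13 → 11, 12 → 11

Each transition produces a photon with a unique energy (and thus wavelength). This count does not depend on Z.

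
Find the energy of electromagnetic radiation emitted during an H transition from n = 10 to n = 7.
0.1416 eV

The energy levels are E_n = -13.6057 eV / n².

Energy at n = 10: E_10 = -13.6057 / 10² = -0.1360570 eV
Energy at n = 7: E_7 = -13.6057 / 7² = -0.2776673 eV

For emission (electron falling to lower state), the photon energy is:
E_photon = E_10 - E_7 = |-0.1360570 - (-0.2776673)|
E_photon = 0.1416 eV

This energy is carried away by the emitted photon.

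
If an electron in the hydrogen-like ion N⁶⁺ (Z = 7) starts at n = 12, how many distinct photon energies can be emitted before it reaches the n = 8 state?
10

The electron can occupy levels n = 8, 9, ..., 12 during de-excitation — that is m = 12 - 8 + 1 = 5 distinct levels.

The number of distinct spectral lines equals the number of ways to choose 2 of these m levels (each pair gives one possible emission transition):

Number of lines = m(m-1)/2 = 5×4/2 = 10

These correspond to all possible transitions between the 5 levels:
12 → 11, 12 → 10, 12 → 9, 12 → 8, 11 → 10, 11 → 9, 11 → 8, 10 → 9...

Each transition produces a photon with a unique energy (and thus wavelength). This count does not depend on Z.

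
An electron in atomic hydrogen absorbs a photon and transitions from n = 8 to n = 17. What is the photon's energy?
0.165511 eV

The energy levels of a hydrogen-like atom are E_n = -13.6057 eV / n².

Energy at n = 8: E_8 = -13.6057 / 8² = -0.212589063 eV
Energy at n = 17: E_17 = -13.6057 / 17² = -0.047078547 eV

The excitation energy is the difference:
ΔE = E_17 - E_8
ΔE = -0.047078547 - (-0.212589063)
ΔE = 0.165511 eV

Since this is positive, energy must be absorbed (photon absorption).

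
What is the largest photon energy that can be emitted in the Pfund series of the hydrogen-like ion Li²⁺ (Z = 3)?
4.8981 eV

The series limit corresponds to the transition from n = ∞ to n = 5.
This is the highest energy (shortest wavelength) transition in the Pfund series.

E_∞ = 0 eV
E_5 = -13.6057 × 3² / 5² = -4.8981 eV

Energy at series limit:
ΔE = E_∞ - E_5 = 0 - (-4.8981) = 4.8981 eV

This energy equals the ionization energy from the n = 5 state of Li²⁺.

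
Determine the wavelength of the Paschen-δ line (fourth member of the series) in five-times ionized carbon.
27.91 nm

The lines of a series are numbered from the longest wavelength (smallest ΔE) outward; the fourth line is the transition from n = n_f + 4 to n_f.
The Paschen series has all transitions ending at n_f = 3.

For C⁵⁺ (Z = 6), the fourth line (δ-line) is the jump from n = 7 to n = 3:
E_7 = -13.6057 × 6² / 7² = -9.9960 eV
E_3 = -13.6057 × 6² / 3² = -54.4228 eV
ΔE = E_7 - E_3 = 44.4268 eV

λ = hc/E = 1239.84 eV·nm / 44.4268 eV
λ = 27.91 nm

This is the δ-line of the Paschen series in C⁵⁺.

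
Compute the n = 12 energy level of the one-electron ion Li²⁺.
-0.850356 eV

For hydrogen-like ions, the energy levels scale with Z²:
E_n = -13.6057 Z² / n² eV

For Li²⁺ (Z = 3) at n = 12:
E_12 = -13.6057 × 3² / 12²
E_12 = -13.6057 × 9 / 144
E_12 = -122.4513 / 144
E_12 = -0.850356 eV

The energy is 9 times more negative than hydrogen at the same n due to the stronger nuclear charge.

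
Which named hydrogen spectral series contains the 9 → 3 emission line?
Paschen series

The spectral series in hydrogen are named based on the final (lower) energy level:
- Lyman series: n_final = 1 (ultraviolet)
- Balmer series: n_final = 2 (visible/near-UV)
- Paschen series: n_final = 3 (infrared)
- Brackett series: n_final = 4 (infrared)
- Pfund series: n_final = 5 (far infrared)

Since this transition ends at n = 3, it belongs to the Paschen series.

For reference, this 9 → 3 line has photon energy
ΔE = 13.6057 eV × (1/3² - 1/9²) = 1.3437728 eV,
corresponding to wavelength λ = hc/ΔE = 1239.84 eV·nm / 1.3437728 eV = 922.656 nm in the infrared region.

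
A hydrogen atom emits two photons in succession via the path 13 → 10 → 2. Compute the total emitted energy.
3.32 eV

The energy levels of hydrogen are E_n = -13.6057 / n² eV.

First transition (13 → 10):
ΔE₁ = |E_10 - E_13|
ΔE₁ = |-0.13605700 - (-0.08050710)| = 0.05555 eV

Second transition (10 → 2):
ΔE₂ = |E_2 - E_10|
ΔE₂ = |-3.40142500 - (-0.13605700)| = 3.26537 eV

Total energy released:
E_total = ΔE₁ + ΔE₂ = 0.05555 + 3.26537 = 3.32 eV

Note: This equals the direct transition 13 → 2: 3.32 eV ✓
Energy is conserved regardless of the path taken.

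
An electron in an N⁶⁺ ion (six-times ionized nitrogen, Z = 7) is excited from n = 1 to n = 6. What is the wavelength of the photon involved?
1.91 nm

First, find the transition energy using E_n = -13.6057 Z² / n² eV:
E_1 = -13.6057 × 7² / 1² = -666.6793 eV
E_6 = -13.6057 × 7² / 6² = -18.5189 eV

Photon energy: |ΔE| = |E_6 - E_1| = 648.1604 eV

Convert to wavelength using E = hc/λ with hc = 1239.84 eV·nm:
λ = hc/E = 1239.84 eV·nm / 648.1604 eV
λ = 1.91 nm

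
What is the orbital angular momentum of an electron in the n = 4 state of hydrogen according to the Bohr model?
4.218e-34 J·s (or 4ℏ)

In the Bohr model, angular momentum is quantized:
L = nℏ

where ℏ = h/(2π) = 1.05457e-34 J·s

For n = 4:
L = 4 × 1.05457e-34 J·s
L = 4.218e-34 J·s

This can also be written as L = 4ℏ.
The angular momentum is an integer multiple of the reduced Planck constant.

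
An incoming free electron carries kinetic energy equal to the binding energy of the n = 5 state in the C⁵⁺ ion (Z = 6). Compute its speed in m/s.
2.62523e+06 m/s (or 0.87568% of c)

The binding energy at n = 5 for C⁵⁺ is:
E_5 = -13.6057 × 6²/5² = -19.5922080 eV
|E_5| = 19.5922080 eV

Convert to Joules:
KE = 19.5922080 eV × (1.602177 × 10⁻¹⁹ J/eV) = 3.1390185e-18 J

Using KE = ½mv²:
v = √(2·KE/m_e)
v = √(2 × 3.1390185e-18 J / 9.10938 × 10⁻³¹ kg)
v = 2.62523e+06 m/s

This is approximately 0.87568% the speed of light.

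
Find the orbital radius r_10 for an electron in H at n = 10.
5.2918 nm (or 52.9177 Å)

The Bohr radius formula is:
r_n = n² a₀ / Z

where a₀ = 0.0529177 nm is the Bohr radius.

For H (Z = 1) at n = 10:
r_10 = 10² × 0.0529177 nm / 1
r_10 = 100 × 0.0529177 nm / 1
r_10 = 5.29177 nm / 1
r_10 = 5.2918 nm

The electron orbits at approximately 5.2918 nm from the nucleus.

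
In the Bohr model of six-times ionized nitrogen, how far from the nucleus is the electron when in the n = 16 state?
1.9353 nm (or 19.3528 Å)

The Bohr radius formula is:
r_n = n² a₀ / Z

where a₀ = 0.0529177 nm is the Bohr radius.

For N⁶⁺ (Z = 7) at n = 16:
r_16 = 16² × 0.0529177 nm / 7
r_16 = 256 × 0.0529177 nm / 7
r_16 = 13.54693 nm / 7
r_16 = 1.9353 nm

The electron orbits at approximately 1.9353 nm from the nucleus.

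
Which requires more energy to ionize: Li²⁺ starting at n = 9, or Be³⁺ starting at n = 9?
Be³⁺ at n = 9 (E = -2.69 eV)

Using E_n = -13.6057 Z² / n² eV:

Li²⁺ (Z = 3) at n = 9:
E = -13.6057 × 3² / 9² = -13.6057 × 9 / 81 = -1.51174 eV

Be³⁺ (Z = 4) at n = 9:
E = -13.6057 × 4² / 9² = -13.6057 × 16 / 81 = -2.68755 eV

Since -2.68755 eV < -1.51174 eV,
Be³⁺ at n = 9 is more tightly bound (requires more energy to ionize).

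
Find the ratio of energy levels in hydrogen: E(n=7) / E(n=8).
1.30612

Using E_n = -13.6057 Z² / n² eV with Z = 1:

E_7 = -13.6057 / 7² = -13.6057 / 49 = -0.27766734694 eV
E_8 = -13.6057 / 8² = -13.6057 / 64 = -0.21258906250 eV

The ratio is:
E_7/E_8 = (-0.27766734694) / (-0.21258906250)
E_7/E_8 = (-13.6057/49) / (-13.6057/64)
E_7/E_8 = 64/49
E_7/E_8 = 1.30612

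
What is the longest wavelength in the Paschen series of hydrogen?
1874.60 nm

The longest wavelength corresponds to the smallest energy transition in the series.
The Paschen series has all transitions ending at n_f = 3.

For H, the first line (α-line) is the jump from n = 4 to n = 3:
E_4 = -13.6057 / 4² = -0.85035625 eV
E_3 = -13.6057 / 3² = -1.51174444 eV
ΔE = E_4 - E_3 = 0.66138819 eV

λ = hc/E = 1239.84 eV·nm / 0.66138819 eV
λ = 1874.60 nm

This is the α-line of the Paschen series in H.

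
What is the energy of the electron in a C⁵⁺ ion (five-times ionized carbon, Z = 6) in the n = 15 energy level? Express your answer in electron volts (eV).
-2.18 eV

The energy levels of a hydrogen-like atom are given by:
E_n = -13.6057 Z² / n² eV  (with Z = 6 for C⁵⁺)

For n = 15:
E_15 = -13.6057 × 6² / 15²
E_15 = -13.6057 × 36 / 225
E_15 = -2.18 eV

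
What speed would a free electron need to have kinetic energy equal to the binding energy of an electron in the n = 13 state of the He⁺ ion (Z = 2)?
3.366e+05 m/s (or 0.11% of c)

The binding energy at n = 13 for He⁺ is:
E_13 = -13.6057 × 2²/13² = -0.3220284 eV
|E_13| = 0.3220284 eV

Convert to Joules:
KE = 0.3220284 eV × (1.602177 × 10⁻¹⁹ J/eV) = 5.15946e-20 J

Using KE = ½mv²:
v = √(2·KE/m_e)
v = √(2 × 5.15946e-20 J / 9.10938 × 10⁻³¹ kg)
v = 3.366e+05 m/s

This is approximately 0.11% the speed of light.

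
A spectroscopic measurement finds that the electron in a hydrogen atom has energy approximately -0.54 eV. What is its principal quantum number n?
n = 5

The exact energy levels follow E_n = -13.6057 eV / n².

The measured value (-0.54 eV) is reported to only 2 significant figures, so we must test candidate n values and see which one matches to that precision.

Candidate energies:
  n = 3:  E = -13.6057/3² = -1.511744 eV
  n = 4:  E = -13.6057/4² = -0.850356 eV
  n = 5:  E = -13.6057/5² = -0.544228 eV  ← matches
  n = 6:  E = -13.6057/6² = -0.377936 eV
  n = 7:  E = -13.6057/7² = -0.277667 eV

Checking against the measurement of -0.54 eV (2 sig figs), only n = 5 agrees:
E_5 = -0.544228 eV, which rounds to -0.54 eV ✓

Therefore n = 5.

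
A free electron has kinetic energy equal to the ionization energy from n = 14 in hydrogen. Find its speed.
1.5626e+05 m/s (or 0.05% of c)

The binding energy at n = 14 for hydrogen is:
E_14 = -13.6057/14² = -0.069416837 eV
|E_14| = 0.069416837 eV

Convert to Joules:
KE = 0.069416837 eV × (1.602177 × 10⁻¹⁹ J/eV) = 1.112181e-20 J

Using KE = ½mv²:
v = √(2·KE/m_e)
v = √(2 × 1.112181e-20 J / 9.10938 × 10⁻³¹ kg)
v = 1.5626e+05 m/s

This is approximately 0.05% the speed of light.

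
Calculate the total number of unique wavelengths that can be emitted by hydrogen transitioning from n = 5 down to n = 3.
3

The electron can occupy levels n = 3, 4, ..., 5 during de-excitation — that is m = 5 - 3 + 1 = 3 distinct levels.

The number of distinct spectral lines equals the number of ways to choose 2 of these m levels (each pair gives one possible emission transition):

Number of lines = m(m-1)/2 = 3×2/2 = 3

These correspond to all possible transitions between the 3 levels:
5 → 4, 5 → 3, 4 → 3

Each transition produces a photon with a unique energy (and thus wavelength). This count does not depend on Z.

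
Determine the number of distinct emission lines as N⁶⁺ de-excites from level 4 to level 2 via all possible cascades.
3

The electron can occupy levels n = 2, 3, ..., 4 during de-excitation — that is m = 4 - 2 + 1 = 3 distinct levels.

The number of distinct spectral lines equals the number of ways to choose 2 of these m levels (each pair gives one possible emission transition):

Number of lines = m(m-1)/2 = 3×2/2 = 3

These correspond to all possible transitions between the 3 levels:
4 → 3, 4 → 2, 3 → 2

Each transition produces a photon with a unique energy (and thus wavelength). This count does not depend on Z.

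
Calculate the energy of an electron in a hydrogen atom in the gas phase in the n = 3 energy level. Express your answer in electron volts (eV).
-1.5117 eV

The energy levels of a hydrogen-like atom are given by:
E_n = -13.6057 eV / n²

For n = 3:
E_3 = -13.6057 eV / 3²
E_3 = -13.6057 eV / 9
E_3 = -1.5117 eV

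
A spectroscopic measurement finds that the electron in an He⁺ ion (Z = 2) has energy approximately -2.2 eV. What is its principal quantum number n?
n = 5

The exact energy levels follow E_n = -13.6057 Z² / n² eV with Z = 2.

The measured value (-2.2 eV) is reported to only 2 significant figures, so we must test candidate n values and see which one matches to that precision.

Candidate energies:
  n = 3:  E = -13.6057 × 2² / 3² = -6.04698 eV
  n = 4:  E = -13.6057 × 2² / 4² = -3.40143 eV
  n = 5:  E = -13.6057 × 2² / 5² = -2.17691 eV  ← matches
  n = 6:  E = -13.6057 × 2² / 6² = -1.51174 eV
  n = 7:  E = -13.6057 × 2² / 7² = -1.11067 eV

Checking against the measurement of -2.2 eV (2 sig figs), only n = 5 agrees:
E_5 = -2.17691 eV, which rounds to -2.2 eV ✓

Therefore n = 5.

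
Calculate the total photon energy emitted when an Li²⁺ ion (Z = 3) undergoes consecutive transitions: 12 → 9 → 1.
121.60094 eV

The energy levels of Li²⁺ are E_n = -13.6057 × 3² / n² eV.

First transition (12 → 9):
ΔE₁ = |E_9 - E_12|
ΔE₁ = |-1.51174444444 - (-0.85035625000)| = 0.66138819 eV

Second transition (9 → 1):
ΔE₂ = |E_1 - E_9|
ΔE₂ = |-122.45130000000 - (-1.51174444444)| = 120.93955556 eV

Total energy released:
E_total = ΔE₁ + ΔE₂ = 0.66138819 + 120.93955556 = 121.60094 eV

Note: This equals the direct transition 12 → 1: 121.60094 eV ✓
Energy is conserved regardless of the path taken.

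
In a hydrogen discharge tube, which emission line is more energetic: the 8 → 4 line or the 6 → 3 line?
6 → 3

Calculate the energy for each transition:

Transition 8 → 4:
ΔE₁ = |E_4 - E_8| = |-13.6057/4² - (-13.6057/8²)|
ΔE₁ = |-0.850356250 - (-0.212589063)| = 0.637767 eV

Transition 6 → 3:
ΔE₂ = |E_3 - E_6| = |-13.6057/3² - (-13.6057/6²)|
ΔE₂ = |-1.511744444 - (-0.377936111)| = 1.133808 eV

Since 1.133808 eV > 0.637767 eV, the transition 6 → 3 emits the more energetic photon.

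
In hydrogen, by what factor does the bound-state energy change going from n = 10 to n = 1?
100.00

Using E_n = -13.6057 Z² / n² eV with Z = 1:

E_1 = -13.6057 / 1² = -13.6057 / 1 = -13.60570000 eV
E_10 = -13.6057 / 10² = -13.6057 / 100 = -0.13605700 eV

The ratio is:
E_1/E_10 = (-13.60570000) / (-0.13605700)
E_1/E_10 = (-13.6057/1) / (-13.6057/100)
E_1/E_10 = 100/1
E_1/E_10 = 100.00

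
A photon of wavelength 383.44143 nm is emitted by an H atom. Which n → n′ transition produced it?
n = 9 → n = 2

First, find the photon energy from the wavelength (hc = 1239.84 eV·nm):
E = hc/λ = 1239.84 eV·nm / 383.44143 nm = 3.2334534 eV

The energy levels of hydrogen satisfy E_n = -13.6057 / n² eV, so an emission n_i → n_f releases
ΔE = 13.6057 × (1/n_f² − 1/n_i²) eV.

Setting ΔE equal to the photon energy:
1/n_f² − 1/n_i² = 3.2334534 / 13.6057 = 0.23765432

Since 1/n_i² must be positive, we need 1/n_f² > 0.23765432, i.e. n_f ≤ 2. For each allowed n_f, solve n_i = (1/n_f² − 0.23765432)^(−1/2) and check whether it is a whole number:
  n_f = 1: 1/n_i² = 1.00000000 − 0.23765432 = 0.76234568 → n_i = 1.145  (not an integer) ✗
  n_f = 2: 1/n_i² = 0.25000000 − 0.23765432 = 0.01234568 → n_i = 9.000  → integer, n_i = 9 ✓

Only n_f = 2 gives an integer upper level, n_i = 9.

The transition is from n = 9 to n = 2 (emission).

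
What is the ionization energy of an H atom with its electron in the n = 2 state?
3.4014 eV

The ionization energy is the energy needed to remove the electron completely (n → ∞).

For hydrogen, E_n = -13.6057 eV / n².

At n = 2: E_2 = -13.6057 / 2² = -3.4014250 eV
At n = ∞: E_∞ = 0 eV

Ionization energy = E_∞ - E_2 = 0 - (-3.4014250) = 3.4014250 eV
Ionization energy ≈ 3.4014 eV

This is also called the binding energy of the electron in state n = 2.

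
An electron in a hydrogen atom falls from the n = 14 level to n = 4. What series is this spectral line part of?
Brackett series

The spectral series in hydrogen are named based on the final (lower) energy level:
- Lyman series: n_final = 1 (ultraviolet)
- Balmer series: n_final = 2 (visible/near-UV)
- Paschen series: n_final = 3 (infrared)
- Brackett series: n_final = 4 (infrared)
- Pfund series: n_final = 5 (far infrared)

Since this transition ends at n = 4, it belongs to the Brackett series.

For reference, this 14 → 4 line has photon energy
ΔE = 13.6057 eV × (1/4² - 1/14²) = 0.78093941327 eV,
corresponding to wavelength λ = hc/ΔE = 1239.84 eV·nm / 0.78093941327 eV = 1587.62636 nm in the infrared region.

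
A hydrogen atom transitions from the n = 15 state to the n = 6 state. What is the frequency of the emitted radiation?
7.67630e+13 Hz

First, find the transition energy:
E_15 = -13.6057 / 15² = -0.060469778 eV
E_6 = -13.6057 / 6² = -0.377936111 eV
|ΔE| = |E_6 - E_15| = 0.317466333 eV

Convert to Joules: E = 0.317466333 eV × (1.602177 × 10⁻¹⁹ J/eV) = 5.0863726e-20 J

Using E = hf:
f = E/h = 5.0863726e-20 J / (6.62607 × 10⁻³⁴ J·s)
f = 7.67630e+13 Hz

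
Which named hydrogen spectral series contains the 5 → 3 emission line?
Paschen series

The spectral series in hydrogen are named based on the final (lower) energy level:
- Lyman series: n_final = 1 (ultraviolet)
- Balmer series: n_final = 2 (visible/near-UV)
- Paschen series: n_final = 3 (infrared)
- Brackett series: n_final = 4 (infrared)
- Pfund series: n_final = 5 (far infrared)

Since this transition ends at n = 3, it belongs to the Paschen series.

For reference, this 5 → 3 line has photon energy
ΔE = 13.6057 eV × (1/3² - 1/5²) = 0.96751644 eV,
corresponding to wavelength λ = hc/ΔE = 1239.84 eV·nm / 0.96751644 eV = 1281.47 nm in the infrared region.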